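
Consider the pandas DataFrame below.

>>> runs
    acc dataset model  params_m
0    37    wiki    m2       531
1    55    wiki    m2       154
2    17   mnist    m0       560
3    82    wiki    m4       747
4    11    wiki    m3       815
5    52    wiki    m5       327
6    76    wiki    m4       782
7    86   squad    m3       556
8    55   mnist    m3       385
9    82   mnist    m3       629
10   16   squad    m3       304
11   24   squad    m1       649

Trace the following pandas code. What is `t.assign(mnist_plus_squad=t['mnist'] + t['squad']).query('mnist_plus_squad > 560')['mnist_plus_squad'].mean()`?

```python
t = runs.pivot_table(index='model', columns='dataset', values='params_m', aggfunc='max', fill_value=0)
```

pivot: rows=model, cols=dataset, max(params_m):
dataset  mnist  squad  wiki
model                      
m0         560      0     0
m1           0    649     0
m2           0      0   531
m3         629    556   815
m4           0      0   782
m5           0      0   327
add column mnist_plus_squad = t['mnist'] + t['squad']:
dataset  mnist  squad  wiki  mnist_plus_squad
model                                        
m0         560      0     0               560
m1           0    649     0               649
m2           0      0   531                 0
m3         629    556   815              1185
m4           0      0   782                 0
m5           0      0   327                 0
filter rows where mnist_plus_squad > 560:
dataset  mnist  squad  wiki  mnist_plus_squad
model                                        
m1           0    649     0               649
m3         629    556   815              1185

917.0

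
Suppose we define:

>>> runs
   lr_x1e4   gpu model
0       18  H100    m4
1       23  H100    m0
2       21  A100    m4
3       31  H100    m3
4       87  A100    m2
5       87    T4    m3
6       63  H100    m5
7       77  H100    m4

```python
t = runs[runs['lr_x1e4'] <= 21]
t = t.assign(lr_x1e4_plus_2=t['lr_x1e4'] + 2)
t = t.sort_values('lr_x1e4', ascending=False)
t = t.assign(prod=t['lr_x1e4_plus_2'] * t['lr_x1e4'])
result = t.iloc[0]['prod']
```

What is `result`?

filter rows where lr_x1e4 <= 21:
   lr_x1e4   gpu model
0       18  H100    m4
2       21  A100    m4
add column lr_x1e4_plus_2 = t['lr_x1e4'] + 2:
   lr_x1e4   gpu model  lr_x1e4_plus_2
0       18  H100    m4              20
2       21  A100    m4              23
sort by lr_x1e4 descending:
   lr_x1e4   gpu model  lr_x1e4_plus_2
2       21  A100    m4              23
0       18  H100    m4              20
add column prod = t['lr_x1e4_plus_2'] * t['lr_x1e4']:
   lr_x1e4   gpu model  lr_x1e4_plus_2  prod
2       21  A100    m4              23   483
0       18  H100    m4              20   360
Reading off the value at position 0, column 'prod', we get 483.

483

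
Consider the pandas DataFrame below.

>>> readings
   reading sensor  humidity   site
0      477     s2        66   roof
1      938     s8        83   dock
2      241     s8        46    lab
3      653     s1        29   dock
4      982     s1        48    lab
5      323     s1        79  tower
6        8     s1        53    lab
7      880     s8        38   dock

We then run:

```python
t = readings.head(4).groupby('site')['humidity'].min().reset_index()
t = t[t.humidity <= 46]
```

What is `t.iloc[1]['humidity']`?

take first 4 rows:
   reading sensor  humidity  site
0      477     s2        66  roof
1      938     s8        83  dock
2      241     s8        46   lab
3      653     s1        29  dock
group by site, min of humidity:
site
dock    29
lab     46
roof    66
Name: humidity, dtype: int64
reset_index():
   site  humidity
0  dock        29
1   lab        46
2  roof        66
filter rows where humidity <= 46:
   site  humidity
0  dock        29
1   lab        46

46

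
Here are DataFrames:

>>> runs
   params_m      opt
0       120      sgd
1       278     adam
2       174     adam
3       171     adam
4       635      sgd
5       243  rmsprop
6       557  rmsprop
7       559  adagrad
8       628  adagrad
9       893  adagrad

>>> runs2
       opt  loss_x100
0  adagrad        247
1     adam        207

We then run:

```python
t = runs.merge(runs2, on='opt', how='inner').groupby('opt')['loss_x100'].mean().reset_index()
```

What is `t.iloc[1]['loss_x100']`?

merge on 'opt' (how='inner') → 6 rows:
   params_m      opt  loss_x100
0       278     adam        207
1       174     adam        207
2       171     adam        207
3       559  adagrad        247
4       628  adagrad        247
5       893  adagrad        247
group by opt, mean of loss_x100:
opt
adagrad    247.0
adam       207.0
Name: loss_x100, dtype: float64
reset_index():
       opt  loss_x100
0  adagrad      247.0
1     adam      207.0

207.0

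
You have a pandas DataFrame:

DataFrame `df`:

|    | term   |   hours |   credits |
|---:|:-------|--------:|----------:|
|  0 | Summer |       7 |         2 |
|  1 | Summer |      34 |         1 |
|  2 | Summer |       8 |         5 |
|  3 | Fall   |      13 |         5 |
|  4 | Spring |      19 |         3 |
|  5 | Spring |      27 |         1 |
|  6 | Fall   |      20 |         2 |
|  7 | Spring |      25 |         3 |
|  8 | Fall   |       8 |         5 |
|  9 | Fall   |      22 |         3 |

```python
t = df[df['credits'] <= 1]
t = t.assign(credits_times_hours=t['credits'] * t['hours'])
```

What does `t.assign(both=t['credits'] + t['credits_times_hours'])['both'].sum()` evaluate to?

filter rows where credits <= 1:
     term  hours  credits
1  Summer     34        1
5  Spring     27        1
add column credits_times_hours = t['credits'] * t['hours']:
     term  hours  credits  credits_times_hours
1  Summer     34        1                   34
5  Spring     27        1                   27
add column both = t['credits'] + t['credits_times_hours']:
     term  hours  credits  credits_times_hours  both
1  Summer     34        1                   34    35
5  Spring     27        1                   27    28
Reading off the sum of column 'both', we get 63.

63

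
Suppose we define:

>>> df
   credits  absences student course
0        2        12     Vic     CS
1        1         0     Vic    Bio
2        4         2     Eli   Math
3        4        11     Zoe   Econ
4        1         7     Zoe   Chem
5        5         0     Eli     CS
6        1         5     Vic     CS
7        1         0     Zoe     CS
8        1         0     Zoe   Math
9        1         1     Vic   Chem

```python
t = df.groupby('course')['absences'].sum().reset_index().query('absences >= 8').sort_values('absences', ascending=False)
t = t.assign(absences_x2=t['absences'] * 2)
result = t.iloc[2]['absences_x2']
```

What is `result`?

group by course, sum of absences:
course
Bio      0
CS      17
Chem     8
Econ    11
Math     2
Name: absences, dtype: int64
reset_index():
  course  absences
0    Bio         0
1     CS        17
2   Chem         8
3   Econ        11
4   Math         2
filter rows where absences >= 8:
  course  absences
1     CS        17
2   Chem         8
3   Econ        11
sort by absences descending:
  course  absences
1     CS        17
3   Econ        11
2   Chem         8
add column absences_x2 = t['absences'] * 2:
  course  absences  absences_x2
1     CS        17           34
3   Econ        11           22
2   Chem         8           16

16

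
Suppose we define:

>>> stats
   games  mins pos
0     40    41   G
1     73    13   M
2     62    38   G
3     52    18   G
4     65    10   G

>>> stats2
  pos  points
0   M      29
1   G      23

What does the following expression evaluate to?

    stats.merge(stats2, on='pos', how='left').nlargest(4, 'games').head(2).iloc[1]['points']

23

merge on 'pos' (how='left') → 5 rows:
   games  mins pos  points
0     40    41   G      23
1     73    13   M      29
2     62    38   G      23
3     52    18   G      23
4     65    10   G      23
take 4 rows with largest games:
   games  mins pos  points
1     73    13   M      29
4     65    10   G      23
2     62    38   G      23
3     52    18   G      23
take first 2 rows:
   games  mins pos  points
1     73    13   M      29
4     65    10   G      23
Finally, value at position 1, column 'points' = 23.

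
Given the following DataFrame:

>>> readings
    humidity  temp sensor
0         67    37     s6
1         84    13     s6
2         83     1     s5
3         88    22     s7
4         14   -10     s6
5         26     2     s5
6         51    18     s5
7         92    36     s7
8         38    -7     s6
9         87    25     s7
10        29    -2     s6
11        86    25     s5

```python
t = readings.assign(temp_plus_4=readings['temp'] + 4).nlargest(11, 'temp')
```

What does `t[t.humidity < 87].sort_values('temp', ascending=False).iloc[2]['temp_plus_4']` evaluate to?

22

add column temp_plus_4 = readings['temp'] + 4:
    humidity  temp sensor  temp_plus_4
0         67    37     s6           41
1         84    13     s6           17
2         83     1     s5            5
3         88    22     s7           26
4         14   -10     s6           -6
5         26     2     s5            6
6         51    18     s5           22
7         92    36     s7           40
8         38    -7     s6           -3
9         87    25     s7           29
10        29    -2     s6            2
11        86    25     s5           29
take 11 rows with largest temp:
    humidity  temp sensor  temp_plus_4
0         67    37     s6           41
7         92    36     s7           40
9         87    25     s7           29
11        86    25     s5           29
3         88    22     s7           26
6         51    18     s5           22
1         84    13     s6           17
5         26     2     s5            6
2         83     1     s5            5
10        29    -2     s6            2
8         38    -7     s6           -3
filter rows where humidity < 87:
    humidity  temp sensor  temp_plus_4
0         67    37     s6           41
11        86    25     s5           29
6         51    18     s5           22
1         84    13     s6           17
5         26     2     s5            6
2         83     1     s5            5
10        29    -2     s6            2
8         38    -7     s6           -3
sort by temp descending:
    humidity  temp sensor  temp_plus_4
0         67    37     s6           41
11        86    25     s5           29
6         51    18     s5           22
1         84    13     s6           17
5         26     2     s5            6
2         83     1     s5            5
10        29    -2     s6            2
8         38    -7     s6           -3
So iloc[2]['temp_plus_4'] = 22.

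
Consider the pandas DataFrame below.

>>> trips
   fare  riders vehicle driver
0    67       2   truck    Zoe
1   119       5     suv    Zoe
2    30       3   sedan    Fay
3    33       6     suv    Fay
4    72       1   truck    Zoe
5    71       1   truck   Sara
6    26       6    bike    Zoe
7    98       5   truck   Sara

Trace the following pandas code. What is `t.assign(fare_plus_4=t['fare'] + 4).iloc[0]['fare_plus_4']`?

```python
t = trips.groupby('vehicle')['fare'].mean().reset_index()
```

30.0

group by vehicle, mean of fare:
vehicle
bike     26.0
sedan    30.0
suv      76.0
truck    77.0
Name: fare, dtype: float64
reset_index():
  vehicle  fare
0    bike  26.0
1   sedan  30.0
2     suv  76.0
3   truck  77.0
add column fare_plus_4 = t['fare'] + 4:
  vehicle  fare  fare_plus_4
0    bike  26.0         30.0
1   sedan  30.0         34.0
2     suv  76.0         80.0
3   truck  77.0         81.0
value at position 0, column 'fare_plus_4' → 30.0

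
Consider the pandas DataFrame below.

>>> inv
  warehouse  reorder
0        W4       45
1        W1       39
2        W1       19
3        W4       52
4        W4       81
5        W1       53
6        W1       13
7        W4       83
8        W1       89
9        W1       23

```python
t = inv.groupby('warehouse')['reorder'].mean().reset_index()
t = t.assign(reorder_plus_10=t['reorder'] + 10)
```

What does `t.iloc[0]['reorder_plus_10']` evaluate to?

49.3333333333

group by warehouse, mean of reorder:
warehouse
W1    39.333333
W4    65.250000
Name: reorder, dtype: float64
reset_index():
  warehouse    reorder
0        W1  39.333333
1        W4  65.250000
add column reorder_plus_10 = t['reorder'] + 10:
  warehouse    reorder  reorder_plus_10
0        W1  39.333333        49.333333
1        W4  65.250000        75.250000
Taking the value at position 0, column 'reorder_plus_10' gives 49.3333333333.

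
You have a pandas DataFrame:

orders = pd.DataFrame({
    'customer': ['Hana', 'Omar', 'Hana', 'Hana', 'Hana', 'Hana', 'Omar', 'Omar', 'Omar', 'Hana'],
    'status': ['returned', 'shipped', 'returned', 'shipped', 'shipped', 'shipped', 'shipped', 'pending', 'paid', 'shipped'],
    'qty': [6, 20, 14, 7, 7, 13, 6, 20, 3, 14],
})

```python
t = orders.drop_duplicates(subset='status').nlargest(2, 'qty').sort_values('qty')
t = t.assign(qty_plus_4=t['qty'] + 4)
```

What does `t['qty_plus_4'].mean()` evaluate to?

drop duplicate status (keep=first):
  customer    status  qty
0     Hana  returned    6
1     Omar   shipped   20
7     Omar   pending   20
8     Omar      paid    3
take 2 rows with largest qty:
  customer   status  qty
1     Omar  shipped   20
7     Omar  pending   20
sort by qty:
  customer   status  qty
1     Omar  shipped   20
7     Omar  pending   20
add column qty_plus_4 = t['qty'] + 4:
  customer   status  qty  qty_plus_4
1     Omar  shipped   20          24
7     Omar  pending   20          24
Then the mean of column 'qty_plus_4': 24.0

24.0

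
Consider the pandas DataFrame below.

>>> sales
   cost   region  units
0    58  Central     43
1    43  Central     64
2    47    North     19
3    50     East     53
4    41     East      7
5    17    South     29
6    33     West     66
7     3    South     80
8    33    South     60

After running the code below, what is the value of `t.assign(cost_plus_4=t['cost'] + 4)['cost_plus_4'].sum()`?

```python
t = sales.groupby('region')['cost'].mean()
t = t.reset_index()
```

213.666666667

group by region, mean of cost:
region
Central    50.500000
East       45.500000
North      47.000000
South      17.666667
West       33.000000
Name: cost, dtype: float64
reset_index():
    region       cost
0  Central  50.500000
1     East  45.500000
2    North  47.000000
3    South  17.666667
4     West  33.000000
add column cost_plus_4 = t['cost'] + 4:
    region       cost  cost_plus_4
0  Central  50.500000    54.500000
1     East  45.500000    49.500000
2    North  47.000000    51.000000
3    South  17.666667    21.666667
4     West  33.000000    37.000000
Taking the sum of column 'cost_plus_4' gives 213.666666667.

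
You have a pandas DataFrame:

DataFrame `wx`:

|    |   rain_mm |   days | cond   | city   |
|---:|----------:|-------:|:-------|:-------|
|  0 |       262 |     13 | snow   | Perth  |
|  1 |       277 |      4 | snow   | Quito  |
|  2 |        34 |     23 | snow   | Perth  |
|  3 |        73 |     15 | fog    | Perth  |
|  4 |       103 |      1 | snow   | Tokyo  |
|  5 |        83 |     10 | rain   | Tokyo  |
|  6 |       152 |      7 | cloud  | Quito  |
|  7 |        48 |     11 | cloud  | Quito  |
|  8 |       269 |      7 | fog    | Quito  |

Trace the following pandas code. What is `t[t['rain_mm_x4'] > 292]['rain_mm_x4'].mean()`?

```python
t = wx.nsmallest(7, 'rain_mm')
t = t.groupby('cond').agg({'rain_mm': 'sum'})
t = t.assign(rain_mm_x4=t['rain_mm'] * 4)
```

909.333333333

take 7 rows with smallest rain_mm:
   rain_mm  days   cond   city
2       34    23   snow  Perth
7       48    11  cloud  Quito
3       73    15    fog  Perth
5       83    10   rain  Tokyo
4      103     1   snow  Tokyo
6      152     7  cloud  Quito
0      262    13   snow  Perth
group by cond, sum of rain_mm:
       rain_mm
cond          
cloud      200
fog         73
rain        83
snow       399
add column rain_mm_x4 = t['rain_mm'] * 4:
       rain_mm  rain_mm_x4
cond                      
cloud      200         800
fog         73         292
rain        83         332
snow       399        1596
filter rows where rain_mm_x4 > 292:
       rain_mm  rain_mm_x4
cond                      
cloud      200         800
rain        83         332
snow       399        1596
mean of column 'rain_mm_x4' → 909.333333333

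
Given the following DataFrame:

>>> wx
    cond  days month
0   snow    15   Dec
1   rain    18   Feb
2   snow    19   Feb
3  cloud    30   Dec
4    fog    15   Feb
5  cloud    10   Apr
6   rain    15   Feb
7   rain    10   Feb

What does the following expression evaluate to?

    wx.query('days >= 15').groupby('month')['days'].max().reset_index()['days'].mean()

filter rows where days >= 15:
    cond  days month
0   snow    15   Dec
1   rain    18   Feb
2   snow    19   Feb
3  cloud    30   Dec
4    fog    15   Feb
6   rain    15   Feb
group by month, max of days:
month
Dec    30
Feb    19
Name: days, dtype: int64
reset_index():
  month  days
0   Dec    30
1   Feb    19

24.5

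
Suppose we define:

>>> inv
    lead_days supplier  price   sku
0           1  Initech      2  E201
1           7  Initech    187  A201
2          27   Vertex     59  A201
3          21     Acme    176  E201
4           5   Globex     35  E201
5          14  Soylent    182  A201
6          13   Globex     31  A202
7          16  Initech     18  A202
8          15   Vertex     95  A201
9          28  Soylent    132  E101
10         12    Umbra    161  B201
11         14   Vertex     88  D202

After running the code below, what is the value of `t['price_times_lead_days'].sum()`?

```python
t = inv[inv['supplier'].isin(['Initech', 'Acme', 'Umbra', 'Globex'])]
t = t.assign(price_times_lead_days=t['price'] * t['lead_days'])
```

7805

filter rows where supplier in ['Initech', 'Acme', 'Umbra', 'Globex']:
    lead_days supplier  price   sku
0           1  Initech      2  E201
1           7  Initech    187  A201
3          21     Acme    176  E201
4           5   Globex     35  E201
6          13   Globex     31  A202
7          16  Initech     18  A202
10         12    Umbra    161  B201
add column price_times_lead_days = t['price'] * t['lead_days']:
    lead_days supplier  price   sku  price_times_lead_days
0           1  Initech      2  E201                      2
1           7  Initech    187  A201                   1309
3          21     Acme    176  E201                   3696
4           5   Globex     35  E201                    175
6          13   Globex     31  A202                    403
7          16  Initech     18  A202                    288
10         12    Umbra    161  B201                   1932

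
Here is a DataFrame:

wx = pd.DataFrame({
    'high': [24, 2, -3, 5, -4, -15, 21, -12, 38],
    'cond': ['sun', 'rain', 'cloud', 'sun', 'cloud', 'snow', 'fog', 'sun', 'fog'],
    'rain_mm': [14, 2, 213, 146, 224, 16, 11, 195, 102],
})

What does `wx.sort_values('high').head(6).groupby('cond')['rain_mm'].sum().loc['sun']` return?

sort by high:
   high   cond  rain_mm
5   -15   snow       16
7   -12    sun      195
4    -4  cloud      224
2    -3  cloud      213
1     2   rain        2
3     5    sun      146
6    21    fog       11
0    24    sun       14
8    38    fog      102
take first 6 rows:
   high   cond  rain_mm
5   -15   snow       16
7   -12    sun      195
4    -4  cloud      224
2    -3  cloud      213
1     2   rain        2
3     5    sun      146
group by cond, sum of rain_mm:
cond
cloud    437
rain       2
snow      16
sun      341
Name: rain_mm, dtype: int64
Hence 341.

341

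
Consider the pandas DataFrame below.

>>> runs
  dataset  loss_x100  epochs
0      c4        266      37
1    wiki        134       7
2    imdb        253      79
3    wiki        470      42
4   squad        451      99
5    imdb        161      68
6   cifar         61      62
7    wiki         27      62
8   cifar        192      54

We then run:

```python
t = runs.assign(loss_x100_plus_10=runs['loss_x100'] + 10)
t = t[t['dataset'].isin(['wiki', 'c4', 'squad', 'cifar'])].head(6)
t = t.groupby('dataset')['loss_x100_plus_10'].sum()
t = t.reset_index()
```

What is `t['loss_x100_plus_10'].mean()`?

add column loss_x100_plus_10 = runs['loss_x100'] + 10:
  dataset  loss_x100  epochs  loss_x100_plus_10
0      c4        266      37                276
1    wiki        134       7                144
2    imdb        253      79                263
3    wiki        470      42                480
4   squad        451      99                461
5    imdb        161      68                171
6   cifar         61      62                 71
7    wiki         27      62                 37
8   cifar        192      54                202
filter rows where dataset in ['wiki', 'c4', 'squad', 'cifar']:
  dataset  loss_x100  epochs  loss_x100_plus_10
0      c4        266      37                276
1    wiki        134       7                144
3    wiki        470      42                480
4   squad        451      99                461
6   cifar         61      62                 71
7    wiki         27      62                 37
8   cifar        192      54                202
take first 6 rows:
  dataset  loss_x100  epochs  loss_x100_plus_10
0      c4        266      37                276
1    wiki        134       7                144
3    wiki        470      42                480
4   squad        451      99                461
6   cifar         61      62                 71
7    wiki         27      62                 37
group by dataset, sum of loss_x100_plus_10:
dataset
c4       276
cifar     71
squad    461
wiki     661
Name: loss_x100_plus_10, dtype: int64
reset_index():
  dataset  loss_x100_plus_10
0      c4                276
1   cifar                 71
2   squad                461
3    wiki                661
Hence 367.25.

367.25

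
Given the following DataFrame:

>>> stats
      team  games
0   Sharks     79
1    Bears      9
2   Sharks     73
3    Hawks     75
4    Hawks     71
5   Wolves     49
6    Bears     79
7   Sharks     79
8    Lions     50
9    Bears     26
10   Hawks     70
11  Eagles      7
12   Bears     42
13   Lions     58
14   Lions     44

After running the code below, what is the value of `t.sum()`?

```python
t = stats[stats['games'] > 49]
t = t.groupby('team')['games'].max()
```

filter rows where games > 49:
      team  games
0   Sharks     79
2   Sharks     73
3    Hawks     75
4    Hawks     71
6    Bears     79
7   Sharks     79
8    Lions     50
10   Hawks     70
13   Lions     58
group by team, max of games:
team
Bears     79
Hawks     75
Lions     58
Sharks    79
Name: games, dtype: int64

291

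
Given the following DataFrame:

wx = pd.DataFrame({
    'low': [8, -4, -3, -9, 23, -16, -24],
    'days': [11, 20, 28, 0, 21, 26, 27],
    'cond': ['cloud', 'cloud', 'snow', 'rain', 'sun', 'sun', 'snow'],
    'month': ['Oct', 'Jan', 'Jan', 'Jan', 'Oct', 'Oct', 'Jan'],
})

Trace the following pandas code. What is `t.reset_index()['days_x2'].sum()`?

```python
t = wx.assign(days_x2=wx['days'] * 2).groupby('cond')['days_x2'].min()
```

118

add column days_x2 = wx['days'] * 2:
   low  days   cond month  days_x2
0    8    11  cloud   Oct       22
1   -4    20  cloud   Jan       40
2   -3    28   snow   Jan       56
3   -9     0   rain   Jan        0
4   23    21    sun   Oct       42
5  -16    26    sun   Oct       52
6  -24    27   snow   Jan       54
group by cond, min of days_x2:
cond
cloud    22
rain      0
snow     54
sun      42
Name: days_x2, dtype: int64
reset_index():
    cond  days_x2
0  cloud       22
1   rain        0
2   snow       54
3    sun       42
Finally, sum of column 'days_x2' = 118.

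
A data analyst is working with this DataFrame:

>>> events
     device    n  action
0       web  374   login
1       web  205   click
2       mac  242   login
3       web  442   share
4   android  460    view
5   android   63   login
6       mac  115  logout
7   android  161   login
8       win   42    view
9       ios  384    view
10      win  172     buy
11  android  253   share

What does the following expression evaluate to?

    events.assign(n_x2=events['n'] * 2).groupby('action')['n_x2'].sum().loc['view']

add column n_x2 = events['n'] * 2:
     device    n  action  n_x2
0       web  374   login   748
1       web  205   click   410
2       mac  242   login   484
3       web  442   share   884
4   android  460    view   920
5   android   63   login   126
6       mac  115  logout   230
7   android  161   login   322
8       win   42    view    84
9       ios  384    view   768
10      win  172     buy   344
11  android  253   share   506
group by action, sum of n_x2:
action
buy        344
click      410
login     1680
logout     230
share     1390
view      1772
Name: n_x2, dtype: int64
value at index 'view' → 1772

1772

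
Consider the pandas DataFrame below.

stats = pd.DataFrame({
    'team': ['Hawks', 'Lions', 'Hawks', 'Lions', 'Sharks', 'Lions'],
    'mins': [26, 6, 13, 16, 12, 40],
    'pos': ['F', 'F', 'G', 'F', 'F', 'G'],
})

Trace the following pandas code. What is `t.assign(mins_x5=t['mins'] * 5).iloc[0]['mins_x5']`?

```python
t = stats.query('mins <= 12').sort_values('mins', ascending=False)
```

60

filter rows where mins <= 12:
     team  mins pos
1   Lions     6   F
4  Sharks    12   F
sort by mins descending:
     team  mins pos
4  Sharks    12   F
1   Lions     6   F
add column mins_x5 = t['mins'] * 5:
     team  mins pos  mins_x5
4  Sharks    12   F       60
1   Lions     6   F       30
So iloc[0]['mins_x5'] = 60.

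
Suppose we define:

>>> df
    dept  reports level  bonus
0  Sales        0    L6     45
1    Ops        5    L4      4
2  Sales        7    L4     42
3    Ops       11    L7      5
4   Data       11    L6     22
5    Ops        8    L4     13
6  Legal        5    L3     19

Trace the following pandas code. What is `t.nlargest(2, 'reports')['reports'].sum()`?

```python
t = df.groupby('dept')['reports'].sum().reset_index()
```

group by dept, sum of reports:
dept
Data     11
Legal     5
Ops      24
Sales     7
Name: reports, dtype: int64
reset_index():
    dept  reports
0   Data       11
1  Legal        5
2    Ops       24
3  Sales        7
take 2 rows with largest reports:
   dept  reports
2   Ops       24
0  Data       11
So sum() = 35.

35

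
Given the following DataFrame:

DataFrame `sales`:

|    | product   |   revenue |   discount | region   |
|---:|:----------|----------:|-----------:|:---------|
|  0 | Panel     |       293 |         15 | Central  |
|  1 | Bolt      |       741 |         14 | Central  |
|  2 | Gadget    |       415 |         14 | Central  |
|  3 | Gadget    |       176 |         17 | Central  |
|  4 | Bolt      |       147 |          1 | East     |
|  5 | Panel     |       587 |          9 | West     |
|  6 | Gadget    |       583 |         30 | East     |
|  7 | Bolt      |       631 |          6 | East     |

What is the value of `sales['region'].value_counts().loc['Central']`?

value_counts of region:
region
Central    4
East       3
West       1
Name: count, dtype: int64

4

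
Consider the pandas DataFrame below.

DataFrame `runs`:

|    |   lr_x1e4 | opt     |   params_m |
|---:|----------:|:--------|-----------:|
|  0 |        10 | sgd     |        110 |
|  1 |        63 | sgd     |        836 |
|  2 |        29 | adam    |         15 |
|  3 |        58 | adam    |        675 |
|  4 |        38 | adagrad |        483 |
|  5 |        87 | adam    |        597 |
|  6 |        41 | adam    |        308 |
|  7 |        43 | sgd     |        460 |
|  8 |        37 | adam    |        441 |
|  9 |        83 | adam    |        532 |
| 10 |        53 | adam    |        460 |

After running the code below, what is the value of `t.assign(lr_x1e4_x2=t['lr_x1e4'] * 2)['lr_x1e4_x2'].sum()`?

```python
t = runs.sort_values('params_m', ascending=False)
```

1084

sort by params_m descending:
    lr_x1e4      opt  params_m
1        63      sgd       836
3        58     adam       675
5        87     adam       597
9        83     adam       532
4        38  adagrad       483
7        43      sgd       460
10       53     adam       460
8        37     adam       441
6        41     adam       308
0        10      sgd       110
2        29     adam        15
add column lr_x1e4_x2 = t['lr_x1e4'] * 2:
    lr_x1e4      opt  params_m  lr_x1e4_x2
1        63      sgd       836         126
3        58     adam       675         116
5        87     adam       597         174
9        83     adam       532         166
4        38  adagrad       483          76
7        43      sgd       460          86
10       53     adam       460         106
8        37     adam       441          74
6        41     adam       308          82
0        10      sgd       110          20
2        29     adam        15          58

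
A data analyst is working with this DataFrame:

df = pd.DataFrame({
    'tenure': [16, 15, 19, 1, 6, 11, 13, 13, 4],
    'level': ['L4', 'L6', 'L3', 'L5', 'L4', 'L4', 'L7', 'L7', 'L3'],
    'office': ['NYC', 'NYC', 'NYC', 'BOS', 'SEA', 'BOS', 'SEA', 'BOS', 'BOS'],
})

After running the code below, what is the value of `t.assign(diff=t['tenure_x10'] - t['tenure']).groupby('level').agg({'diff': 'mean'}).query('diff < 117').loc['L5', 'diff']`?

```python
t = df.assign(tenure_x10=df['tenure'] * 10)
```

add column tenure_x10 = df['tenure'] * 10:
   tenure level office  tenure_x10
0      16    L4    NYC         160
1      15    L6    NYC         150
2      19    L3    NYC         190
3       1    L5    BOS          10
4       6    L4    SEA          60
5      11    L4    BOS         110
6      13    L7    SEA         130
7      13    L7    BOS         130
8       4    L3    BOS          40
add column diff = t['tenure_x10'] - t['tenure']:
   tenure level office  tenure_x10  diff
0      16    L4    NYC         160   144
1      15    L6    NYC         150   135
2      19    L3    NYC         190   171
3       1    L5    BOS          10     9
4       6    L4    SEA          60    54
5      11    L4    BOS         110    99
6      13    L7    SEA         130   117
7      13    L7    BOS         130   117
8       4    L3    BOS          40    36
group by level, mean of diff:
        diff
level       
L3     103.5
L4      99.0
L5       9.0
L6     135.0
L7     117.0
filter rows where diff < 117:
        diff
level       
L3     103.5
L4      99.0
L5       9.0
So loc['L5', 'diff'] = 9.0.

9.0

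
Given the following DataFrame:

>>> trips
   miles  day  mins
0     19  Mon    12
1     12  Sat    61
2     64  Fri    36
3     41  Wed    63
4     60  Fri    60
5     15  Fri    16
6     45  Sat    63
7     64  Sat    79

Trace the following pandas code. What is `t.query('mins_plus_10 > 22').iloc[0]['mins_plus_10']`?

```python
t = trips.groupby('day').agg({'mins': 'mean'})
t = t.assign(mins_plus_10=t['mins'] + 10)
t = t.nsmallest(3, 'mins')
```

47.3333333333

group by day, mean of mins:
          mins
day           
Fri  37.333333
Mon  12.000000
Sat  67.666667
Wed  63.000000
add column mins_plus_10 = t['mins'] + 10:
          mins  mins_plus_10
day                         
Fri  37.333333     47.333333
Mon  12.000000     22.000000
Sat  67.666667     77.666667
Wed  63.000000     73.000000
take 3 rows with smallest mins:
          mins  mins_plus_10
day                         
Mon  12.000000     22.000000
Fri  37.333333     47.333333
Wed  63.000000     73.000000
filter rows where mins_plus_10 > 22:
          mins  mins_plus_10
day                         
Fri  37.333333     47.333333
Wed  63.000000     73.000000
Taking the value at position 0, column 'mins_plus_10' gives 47.3333333333.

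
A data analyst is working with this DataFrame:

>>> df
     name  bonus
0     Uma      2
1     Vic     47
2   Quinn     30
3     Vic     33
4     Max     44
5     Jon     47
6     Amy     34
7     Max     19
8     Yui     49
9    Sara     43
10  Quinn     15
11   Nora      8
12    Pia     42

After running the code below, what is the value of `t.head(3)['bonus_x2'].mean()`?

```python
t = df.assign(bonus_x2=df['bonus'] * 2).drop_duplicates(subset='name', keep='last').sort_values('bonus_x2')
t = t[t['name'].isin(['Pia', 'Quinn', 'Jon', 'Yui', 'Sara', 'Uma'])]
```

add column bonus_x2 = df['bonus'] * 2:
     name  bonus  bonus_x2
0     Uma      2         4
1     Vic     47        94
2   Quinn     30        60
3     Vic     33        66
4     Max     44        88
5     Jon     47        94
6     Amy     34        68
7     Max     19        38
8     Yui     49        98
9    Sara     43        86
10  Quinn     15        30
11   Nora      8        16
12    Pia     42        84
drop duplicate name (keep=last):
     name  bonus  bonus_x2
0     Uma      2         4
3     Vic     33        66
5     Jon     47        94
6     Amy     34        68
7     Max     19        38
8     Yui     49        98
9    Sara     43        86
10  Quinn     15        30
11   Nora      8        16
12    Pia     42        84
sort by bonus_x2:
     name  bonus  bonus_x2
0     Uma      2         4
11   Nora      8        16
10  Quinn     15        30
7     Max     19        38
3     Vic     33        66
6     Amy     34        68
12    Pia     42        84
9    Sara     43        86
5     Jon     47        94
8     Yui     49        98
filter rows where name in ['Pia', 'Quinn', 'Jon', 'Yui', 'Sara', 'Uma']:
     name  bonus  bonus_x2
0     Uma      2         4
10  Quinn     15        30
12    Pia     42        84
9    Sara     43        86
5     Jon     47        94
8     Yui     49        98
take first 3 rows:
     name  bonus  bonus_x2
0     Uma      2         4
10  Quinn     15        30
12    Pia     42        84
Hence 39.3333333333.

39.3333333333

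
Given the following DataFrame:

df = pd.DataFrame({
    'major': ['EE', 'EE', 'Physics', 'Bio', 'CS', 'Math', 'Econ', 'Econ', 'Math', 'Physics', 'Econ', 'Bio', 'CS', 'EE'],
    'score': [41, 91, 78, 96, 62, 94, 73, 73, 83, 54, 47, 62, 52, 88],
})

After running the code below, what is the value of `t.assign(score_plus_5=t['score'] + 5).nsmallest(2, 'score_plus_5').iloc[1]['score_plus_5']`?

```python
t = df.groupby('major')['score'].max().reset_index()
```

78

group by major, max of score:
major
Bio        96
CS         62
EE         91
Econ       73
Math       94
Physics    78
Name: score, dtype: int64
reset_index():
     major  score
0      Bio     96
1       CS     62
2       EE     91
3     Econ     73
4     Math     94
5  Physics     78
add column score_plus_5 = t['score'] + 5:
     major  score  score_plus_5
0      Bio     96           101
1       CS     62            67
2       EE     91            96
3     Econ     73            78
4     Math     94            99
5  Physics     78            83
take 2 rows with smallest score_plus_5:
  major  score  score_plus_5
1    CS     62            67
3  Econ     73            78
Reading off the value at position 1, column 'score_plus_5', we get 78.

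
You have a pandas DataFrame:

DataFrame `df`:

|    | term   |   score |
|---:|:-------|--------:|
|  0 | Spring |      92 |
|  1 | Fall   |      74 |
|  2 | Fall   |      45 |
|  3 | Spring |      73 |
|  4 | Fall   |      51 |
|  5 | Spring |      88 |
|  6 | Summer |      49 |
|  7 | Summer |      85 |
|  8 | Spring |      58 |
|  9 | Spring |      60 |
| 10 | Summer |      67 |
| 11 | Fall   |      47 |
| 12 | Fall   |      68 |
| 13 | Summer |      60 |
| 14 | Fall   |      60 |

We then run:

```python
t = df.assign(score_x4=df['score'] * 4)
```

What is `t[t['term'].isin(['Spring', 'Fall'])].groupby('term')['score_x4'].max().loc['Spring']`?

add column score_x4 = df['score'] * 4:
      term  score  score_x4
0   Spring     92       368
1     Fall     74       296
2     Fall     45       180
3   Spring     73       292
4     Fall     51       204
5   Spring     88       352
6   Summer     49       196
7   Summer     85       340
8   Spring     58       232
9   Spring     60       240
10  Summer     67       268
11    Fall     47       188
12    Fall     68       272
13  Summer     60       240
14    Fall     60       240
filter rows where term in ['Spring', 'Fall']:
      term  score  score_x4
0   Spring     92       368
1     Fall     74       296
2     Fall     45       180
3   Spring     73       292
4     Fall     51       204
5   Spring     88       352
8   Spring     58       232
9   Spring     60       240
11    Fall     47       188
12    Fall     68       272
14    Fall     60       240
group by term, max of score_x4:
term
Fall      296
Spring    368
Name: score_x4, dtype: int64

368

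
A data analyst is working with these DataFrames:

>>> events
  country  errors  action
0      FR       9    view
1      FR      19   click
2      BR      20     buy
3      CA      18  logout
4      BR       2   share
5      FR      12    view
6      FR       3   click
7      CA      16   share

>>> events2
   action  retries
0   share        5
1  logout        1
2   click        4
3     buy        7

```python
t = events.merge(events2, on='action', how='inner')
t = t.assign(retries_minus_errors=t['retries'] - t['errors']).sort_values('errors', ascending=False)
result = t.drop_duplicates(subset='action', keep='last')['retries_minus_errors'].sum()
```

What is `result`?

merge on 'action' (how='inner') → 6 rows:
  country  errors  action  retries
0      FR      19   click        4
1      BR      20     buy        7
2      CA      18  logout        1
3      BR       2   share        5
4      FR       3   click        4
5      CA      16   share        5
add column retries_minus_errors = t['retries'] - t['errors']:
  country  errors  action  retries  retries_minus_errors
0      FR      19   click        4                   -15
1      BR      20     buy        7                   -13
2      CA      18  logout        1                   -17
3      BR       2   share        5                     3
4      FR       3   click        4                     1
5      CA      16   share        5                   -11
sort by errors descending:
  country  errors  action  retries  retries_minus_errors
1      BR      20     buy        7                   -13
0      FR      19   click        4                   -15
2      CA      18  logout        1                   -17
5      CA      16   share        5                   -11
4      FR       3   click        4                     1
3      BR       2   share        5                     3
drop duplicate action (keep=last):
  country  errors  action  retries  retries_minus_errors
1      BR      20     buy        7                   -13
2      CA      18  logout        1                   -17
4      FR       3   click        4                     1
3      BR       2   share        5                     3
So sum() = -26.

-26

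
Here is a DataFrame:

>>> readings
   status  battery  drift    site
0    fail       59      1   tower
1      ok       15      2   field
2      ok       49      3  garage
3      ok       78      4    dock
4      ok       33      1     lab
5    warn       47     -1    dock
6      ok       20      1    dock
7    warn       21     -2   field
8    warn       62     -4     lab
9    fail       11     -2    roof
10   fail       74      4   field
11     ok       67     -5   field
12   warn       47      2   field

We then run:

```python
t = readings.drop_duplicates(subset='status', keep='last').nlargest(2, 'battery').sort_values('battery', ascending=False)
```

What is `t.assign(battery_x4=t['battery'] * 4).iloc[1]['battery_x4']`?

drop duplicate status (keep=last):
   status  battery  drift   site
10   fail       74      4  field
11     ok       67     -5  field
12   warn       47      2  field
take 2 rows with largest battery:
   status  battery  drift   site
10   fail       74      4  field
11     ok       67     -5  field
sort by battery descending:
   status  battery  drift   site
10   fail       74      4  field
11     ok       67     -5  field
add column battery_x4 = t['battery'] * 4:
   status  battery  drift   site  battery_x4
10   fail       74      4  field         296
11     ok       67     -5  field         268
Hence 268.

268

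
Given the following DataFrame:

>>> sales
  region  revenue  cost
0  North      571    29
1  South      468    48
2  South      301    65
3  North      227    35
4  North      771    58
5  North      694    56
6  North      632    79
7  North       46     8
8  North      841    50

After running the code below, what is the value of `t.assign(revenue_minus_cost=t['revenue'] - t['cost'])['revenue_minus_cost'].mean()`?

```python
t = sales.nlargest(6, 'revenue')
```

609.5

take 6 rows with largest revenue:
  region  revenue  cost
8  North      841    50
4  North      771    58
5  North      694    56
6  North      632    79
0  North      571    29
1  South      468    48
add column revenue_minus_cost = t['revenue'] - t['cost']:
  region  revenue  cost  revenue_minus_cost
8  North      841    50                 791
4  North      771    58                 713
5  North      694    56                 638
6  North      632    79                 553
0  North      571    29                 542
1  South      468    48                 420
mean of column 'revenue_minus_cost' → 609.5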